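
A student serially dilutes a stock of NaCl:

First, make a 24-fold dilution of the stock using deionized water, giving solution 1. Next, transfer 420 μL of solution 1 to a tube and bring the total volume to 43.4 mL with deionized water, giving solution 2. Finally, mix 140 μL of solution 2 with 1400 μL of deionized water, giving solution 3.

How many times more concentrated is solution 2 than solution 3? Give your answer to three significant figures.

11.0

Step 1: 24-fold → factor 24
Step 2: 420 μL brought to 43.4 mL → factor 43400/420 = 103.33
Step 3: 140 μL + 1400 μL = 1540 μL total → factor 1540/140 = 11
Dilution factor to solution 2 = 2480; to solution 3 = 27280
[solution 2]/[solution 3] = (factor to solution 3)/(factor to solution 2) = 27280/2480 = 11.0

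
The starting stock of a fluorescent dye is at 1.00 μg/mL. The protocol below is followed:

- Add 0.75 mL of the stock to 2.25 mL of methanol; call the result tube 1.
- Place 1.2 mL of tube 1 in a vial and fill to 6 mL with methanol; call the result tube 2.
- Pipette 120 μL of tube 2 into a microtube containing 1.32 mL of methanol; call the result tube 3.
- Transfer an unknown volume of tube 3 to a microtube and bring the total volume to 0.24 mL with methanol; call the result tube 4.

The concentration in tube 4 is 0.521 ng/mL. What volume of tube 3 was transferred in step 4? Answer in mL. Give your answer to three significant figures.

0.0300 mL

Step 1: 0.75 mL + 2.25 mL = 3 mL total → factor 3/0.75 = 4
Step 2: 1.2 mL brought to 6 mL → factor 6/1.2 = 5
Step 3: 120 μL + 1.32 mL = 1440 μL total → factor 1440/120 = 12
Step 4: v brought to 0.24 mL → factor = 0.24 mL/v
Product of known-step factors = 240
Overall factor = 1.00 μg/mL / (0.521 ng/mL) = 1919.4
Step-4 factor = 1919.4 / 240 = 7.9974
v = 0.24 mL / 7.9974 = 0.0300 mL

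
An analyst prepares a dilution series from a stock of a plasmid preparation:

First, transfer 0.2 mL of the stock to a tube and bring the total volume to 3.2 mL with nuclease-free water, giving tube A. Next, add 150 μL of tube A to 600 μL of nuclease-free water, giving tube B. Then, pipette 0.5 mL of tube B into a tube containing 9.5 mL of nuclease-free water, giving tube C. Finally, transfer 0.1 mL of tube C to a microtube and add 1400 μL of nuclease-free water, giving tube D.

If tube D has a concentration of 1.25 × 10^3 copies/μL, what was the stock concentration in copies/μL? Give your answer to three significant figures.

Step 1: 0.2 mL brought to 3.2 mL → factor 3.2/0.2 = 16
Step 2: 150 μL + 600 μL = 750 μL total → factor 750/150 = 5
Step 3: 0.5 mL + 9.5 mL = 10 mL total → factor 10/0.5 = 20
Step 4: 0.1 mL + 1400 μL = 1.5 mL total → factor 1.5/0.1 = 15
Overall dilution factor = 16 × 5 × 20 × 15 = 24000
Stock = 1.25 × 10^3 copies/μL × 24000 = 3.00 × 10^7 copies/μL

3.00 × 10^7 copies/μL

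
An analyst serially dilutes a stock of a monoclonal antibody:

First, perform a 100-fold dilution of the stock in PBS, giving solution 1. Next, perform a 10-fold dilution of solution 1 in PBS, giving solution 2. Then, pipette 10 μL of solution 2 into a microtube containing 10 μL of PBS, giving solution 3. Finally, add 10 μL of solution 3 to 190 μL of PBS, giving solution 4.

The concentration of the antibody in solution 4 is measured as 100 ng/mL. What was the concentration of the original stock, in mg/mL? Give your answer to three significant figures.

4.00 mg/mL

Step 1: 100-fold → factor 100
Step 2: 10-fold → factor 10
Step 3: 10 μL + 10 μL = 20 μL total → factor 20/10 = 2
Step 4: 10 μL + 190 μL = 200 μL total → factor 200/10 = 20
Overall dilution factor = 100 × 10 × 2 × 20 = 40000
Stock = 100 ng/mL × 40000 = 4.000 × 10^6 ng/mL = 4.00 mg/mL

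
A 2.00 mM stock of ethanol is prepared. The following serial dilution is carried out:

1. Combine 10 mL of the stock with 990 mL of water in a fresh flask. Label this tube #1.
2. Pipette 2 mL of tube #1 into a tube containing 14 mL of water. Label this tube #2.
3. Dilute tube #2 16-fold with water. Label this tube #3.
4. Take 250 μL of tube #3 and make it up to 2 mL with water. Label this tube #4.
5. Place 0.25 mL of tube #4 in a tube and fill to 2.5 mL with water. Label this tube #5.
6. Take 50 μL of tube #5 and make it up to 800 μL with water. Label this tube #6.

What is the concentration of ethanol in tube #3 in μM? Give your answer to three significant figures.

0.156 μM

Step 1: 10 mL + 990 mL = 1000 mL total → factor 1000/10 = 100
Step 2: 2 mL + 14 mL = 16 mL total → factor 16/2 = 8
Step 3: 16-fold → factor 16
Dilution factor through tube #3 = 100 × 8 × 16 = 12800
[tube #3] = 2.00 mM / 12800 = 0.0001563 mM = 0.156 μM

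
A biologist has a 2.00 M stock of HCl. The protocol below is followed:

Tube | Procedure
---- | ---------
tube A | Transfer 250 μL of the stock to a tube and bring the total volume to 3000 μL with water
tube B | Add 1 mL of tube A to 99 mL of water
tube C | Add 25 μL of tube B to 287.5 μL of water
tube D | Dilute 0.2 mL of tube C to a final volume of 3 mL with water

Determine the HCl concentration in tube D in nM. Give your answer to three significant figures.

8.89 × 10^3 nM

Step 1: 250 μL brought to 3000 μL → factor 3000/250 = 12
Step 2: 1 mL + 99 mL = 100 mL total → factor 100/1 = 100
Step 3: 25 μL + 287.5 μL = 312.5 μL total → factor 312.5/25 = 12.5
Step 4: 0.2 mL brought to 3 mL → factor 3/0.2 = 15
Overall dilution factor = 12 × 100 × 12.5 × 15 = 2.25 × 10^5
Final = 2.00 M / 2.25 × 10^5 = 8.889 × 10^-6 M = 8.89 × 10^3 nM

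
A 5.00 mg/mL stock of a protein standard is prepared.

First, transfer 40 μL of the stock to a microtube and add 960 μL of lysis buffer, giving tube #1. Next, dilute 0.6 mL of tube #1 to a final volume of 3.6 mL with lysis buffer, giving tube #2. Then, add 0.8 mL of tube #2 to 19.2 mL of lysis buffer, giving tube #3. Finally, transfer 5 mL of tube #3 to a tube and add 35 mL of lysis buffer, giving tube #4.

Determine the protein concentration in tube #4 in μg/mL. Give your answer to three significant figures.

Step 1: 40 μL + 960 μL = 1000 μL total → factor 1000/40 = 25
Step 2: 0.6 mL brought to 3.6 mL → factor 3.6/0.6 = 6
Step 3: 0.8 mL + 19.2 mL = 20 mL total → factor 20/0.8 = 25
Step 4: 5 mL + 35 mL = 40 mL total → factor 40/5 = 8
Overall dilution factor = 25 × 6 × 25 × 8 = 30000
Final = 5.00 mg/mL / 30000 = 0.0001667 mg/mL = 0.167 μg/mL

0.167 μg/mL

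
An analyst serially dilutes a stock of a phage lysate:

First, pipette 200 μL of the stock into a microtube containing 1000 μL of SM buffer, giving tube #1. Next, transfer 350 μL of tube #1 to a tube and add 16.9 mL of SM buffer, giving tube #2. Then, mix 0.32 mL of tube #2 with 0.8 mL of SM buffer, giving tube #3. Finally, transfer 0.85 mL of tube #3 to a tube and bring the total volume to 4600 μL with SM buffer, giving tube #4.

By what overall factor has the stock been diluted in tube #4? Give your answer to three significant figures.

Step 1: 200 μL + 1000 μL = 1200 μL total → factor 1200/200 = 6
Step 2: 350 μL + 16.9 mL = 17250 μL total → factor 17250/350 = 49.286
Step 3: 0.32 mL + 0.8 mL = 1.12 mL total → factor 1.12/0.32 = 3.5
Step 4: 0.85 mL brought to 4600 μL → factor 4.6/0.85 = 5.4118
Overall dilution factor = 6 × 49.286 × 3.5 × 5.4118 = 5601.2

5.60 × 10^3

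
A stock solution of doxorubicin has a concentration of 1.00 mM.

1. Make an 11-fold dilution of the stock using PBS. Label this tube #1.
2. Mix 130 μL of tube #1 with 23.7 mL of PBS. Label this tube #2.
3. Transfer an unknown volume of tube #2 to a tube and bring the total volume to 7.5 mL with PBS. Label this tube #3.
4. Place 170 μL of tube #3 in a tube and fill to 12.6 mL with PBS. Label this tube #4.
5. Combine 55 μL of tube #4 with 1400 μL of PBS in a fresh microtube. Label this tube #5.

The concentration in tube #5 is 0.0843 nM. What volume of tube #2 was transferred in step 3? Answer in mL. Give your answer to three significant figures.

2.50 mL

Step 1: 11-fold → factor 11
Step 2: 130 μL + 23.7 mL = 23830 μL total → factor 23830/130 = 183.31
Step 3: v brought to 7.5 mL → factor = 7.5 mL/v
Step 4: 170 μL brought to 12.6 mL → factor 12600/170 = 74.118
Step 5: 55 μL + 1400 μL = 1455 μL total → factor 1455/55 = 26.455
Product of known-step factors = 3.9536 × 10^6
Overall factor = 1.00 mM / (0.0843 nM) = 1.1862 × 10^7
Step-3 factor = 1.1862 × 10^7 / 3.9536 × 10^6 = 3.0004
v = 7.5 mL / 3.0004 = 2.50 mL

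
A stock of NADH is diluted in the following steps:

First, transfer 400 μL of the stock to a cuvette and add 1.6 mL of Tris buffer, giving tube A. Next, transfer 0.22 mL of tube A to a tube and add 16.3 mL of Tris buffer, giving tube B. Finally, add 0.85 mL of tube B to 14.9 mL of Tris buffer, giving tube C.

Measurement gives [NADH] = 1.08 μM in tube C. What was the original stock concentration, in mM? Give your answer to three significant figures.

Step 1: 400 μL + 1.6 mL = 2000 μL total → factor 2000/400 = 5
Step 2: 0.22 mL + 16.3 mL = 16.52 mL total → factor 16.52/0.22 = 75.091
Step 3: 0.85 mL + 14.9 mL = 15.75 mL total → factor 15.75/0.85 = 18.529
Overall dilution factor = 5 × 75.091 × 18.529 = 6957
Stock = 1.08 μM × 6957 = 7514 μM = 7.51 mM

7.51 mM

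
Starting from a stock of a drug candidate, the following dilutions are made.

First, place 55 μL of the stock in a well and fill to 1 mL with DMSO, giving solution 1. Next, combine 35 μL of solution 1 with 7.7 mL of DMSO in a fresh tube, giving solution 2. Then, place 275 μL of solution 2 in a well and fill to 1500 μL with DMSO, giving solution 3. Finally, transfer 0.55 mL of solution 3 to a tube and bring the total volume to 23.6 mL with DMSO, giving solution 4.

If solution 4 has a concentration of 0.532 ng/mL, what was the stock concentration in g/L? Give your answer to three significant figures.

0.500 g/L

Step 1: 55 μL brought to 1 mL → factor 1000/55 = 18.182
Step 2: 35 μL + 7.7 mL = 7735 μL total → factor 7735/35 = 221
Step 3: 275 μL brought to 1500 μL → factor 1500/275 = 5.4545
Step 4: 0.55 mL brought to 23.6 mL → factor 23.6/0.55 = 42.909
Overall dilution factor = 18.182 × 221 × 5.4545 × 42.909 = 9.4045 × 10^5
Stock = 0.532 ng/mL × 9.4045 × 10^5 = 5.003 × 10^5 ng/mL = 0.500 g/L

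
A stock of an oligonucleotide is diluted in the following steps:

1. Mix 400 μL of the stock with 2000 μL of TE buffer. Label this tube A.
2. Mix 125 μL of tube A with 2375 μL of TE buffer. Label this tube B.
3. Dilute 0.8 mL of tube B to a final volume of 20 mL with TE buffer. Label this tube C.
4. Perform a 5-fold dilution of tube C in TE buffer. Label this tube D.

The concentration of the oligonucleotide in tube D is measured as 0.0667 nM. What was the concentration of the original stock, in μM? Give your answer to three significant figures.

Step 1: 400 μL + 2000 μL = 2400 μL total → factor 2400/400 = 6
Step 2: 125 μL + 2375 μL = 2500 μL total → factor 2500/125 = 20
Step 3: 0.8 mL brought to 20 mL → factor 20/0.8 = 25
Step 4: 5-fold → factor 5
Overall dilution factor = 6 × 20 × 25 × 5 = 15000
Stock = 0.0667 nM × 15000 = 1000 nM = 1.00 μM

1.00 μM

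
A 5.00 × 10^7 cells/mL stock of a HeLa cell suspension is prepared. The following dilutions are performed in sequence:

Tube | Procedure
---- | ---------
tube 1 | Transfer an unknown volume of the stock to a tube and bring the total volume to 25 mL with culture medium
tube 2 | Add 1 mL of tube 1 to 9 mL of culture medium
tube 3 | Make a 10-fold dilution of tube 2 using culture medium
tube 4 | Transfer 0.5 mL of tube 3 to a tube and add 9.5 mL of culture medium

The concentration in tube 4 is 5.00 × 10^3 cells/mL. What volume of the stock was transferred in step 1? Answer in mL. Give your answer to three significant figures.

Step 1: v brought to 25 mL → factor = 25 mL/v
Step 2: 1 mL + 9 mL = 10 mL total → factor 10/1 = 10
Step 3: 10-fold → factor 10
Step 4: 0.5 mL + 9.5 mL = 10 mL total → factor 10/0.5 = 20
Product of known-step factors = 2000
Overall factor = 5.00 × 10^7 cells/mL / (5.00 × 10^3 cells/mL) = 10000
Step-1 factor = 10000 / 2000 = 5
v = 25 mL / 5 = 5.00 mL

5.00 mL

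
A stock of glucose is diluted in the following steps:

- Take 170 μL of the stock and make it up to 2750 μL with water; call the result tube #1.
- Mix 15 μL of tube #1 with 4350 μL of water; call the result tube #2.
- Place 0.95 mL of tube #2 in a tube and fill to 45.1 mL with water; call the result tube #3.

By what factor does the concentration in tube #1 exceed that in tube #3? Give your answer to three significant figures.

Step 1: 170 μL brought to 2750 μL → factor 2750/170 = 16.176
Step 2: 15 μL + 4350 μL = 4365 μL total → factor 4365/15 = 291
Step 3: 0.95 mL brought to 45.1 mL → factor 45.1/0.95 = 47.474
Dilution factor to tube #1 = 16.176; to tube #3 = 2.2348 × 10^5
[tube #1]/[tube #3] = (factor to tube #3)/(factor to tube #1) = 2.2348 × 10^5/16.176 = 1.38 × 10^4

1.38 × 10^4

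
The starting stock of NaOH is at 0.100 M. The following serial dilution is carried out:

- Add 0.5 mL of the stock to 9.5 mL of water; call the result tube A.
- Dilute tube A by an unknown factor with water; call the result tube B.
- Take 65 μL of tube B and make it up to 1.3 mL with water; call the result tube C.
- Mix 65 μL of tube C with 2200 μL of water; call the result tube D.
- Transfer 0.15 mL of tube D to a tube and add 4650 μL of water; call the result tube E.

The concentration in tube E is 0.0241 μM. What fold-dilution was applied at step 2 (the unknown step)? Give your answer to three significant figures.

Step 1: 0.5 mL + 9.5 mL = 10 mL total → factor 10/0.5 = 20
Step 2: unknown factor x
Step 3: 65 μL brought to 1.3 mL → factor 1300/65 = 20
Step 4: 65 μL + 2200 μL = 2265 μL total → factor 2265/65 = 34.846
Step 5: 0.15 mL + 4650 μL = 4.8 mL total → factor 4.8/0.15 = 32
Product of known-step factors = 4.4603 × 10^5
Overall factor = 0.100 M / (0.0241 μM) = 4.1494 × 10^6
x = 4.1494 × 10^6 / 4.4603 × 10^5 = 9.30

9.30-fold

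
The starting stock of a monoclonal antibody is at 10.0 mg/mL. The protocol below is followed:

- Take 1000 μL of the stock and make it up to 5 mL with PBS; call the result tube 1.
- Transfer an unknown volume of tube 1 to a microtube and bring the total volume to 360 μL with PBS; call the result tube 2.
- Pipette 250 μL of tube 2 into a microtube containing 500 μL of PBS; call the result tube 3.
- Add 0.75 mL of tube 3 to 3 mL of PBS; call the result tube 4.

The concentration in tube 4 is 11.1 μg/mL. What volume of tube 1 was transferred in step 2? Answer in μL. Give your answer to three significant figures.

30.0 μL

Step 1: 1000 μL brought to 5 mL → factor 5000/1000 = 5
Step 2: v brought to 360 μL → factor = 360 μL/v
Step 3: 250 μL + 500 μL = 750 μL total → factor 750/250 = 3
Step 4: 0.75 mL + 3 mL = 3.75 mL total → factor 3.75/0.75 = 5
Product of known-step factors = 75
Overall factor = 10.0 mg/mL / (11.1 μg/mL) = 900.9
Step-2 factor = 900.9 / 75 = 12.012
v = 360 μL / 12.012 = 30.0 μL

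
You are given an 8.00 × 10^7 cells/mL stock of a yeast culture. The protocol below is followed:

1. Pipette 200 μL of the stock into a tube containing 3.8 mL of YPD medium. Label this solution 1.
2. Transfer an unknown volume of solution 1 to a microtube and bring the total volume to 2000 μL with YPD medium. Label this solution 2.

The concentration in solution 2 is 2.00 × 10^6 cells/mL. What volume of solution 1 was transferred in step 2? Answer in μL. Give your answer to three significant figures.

1.00 × 10^3 μL

Step 1: 200 μL + 3.8 mL = 4000 μL total → factor 4000/200 = 20
Step 2: v brought to 2000 μL → factor = 2000 μL/v
Product of known-step factors = 20
Overall factor = 8.00 × 10^7 cells/mL / (2.00 × 10^6 cells/mL) = 40
Step-2 factor = 40 / 20 = 2
v = 2000 μL / 2 = 1.00 × 10^3 μL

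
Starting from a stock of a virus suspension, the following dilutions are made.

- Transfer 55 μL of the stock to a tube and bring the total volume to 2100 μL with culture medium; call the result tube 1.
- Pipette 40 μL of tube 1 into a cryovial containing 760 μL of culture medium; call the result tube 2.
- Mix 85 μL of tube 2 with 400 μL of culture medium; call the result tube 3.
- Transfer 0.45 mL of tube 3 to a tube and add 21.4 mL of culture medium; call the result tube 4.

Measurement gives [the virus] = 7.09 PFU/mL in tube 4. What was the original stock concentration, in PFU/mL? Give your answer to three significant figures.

1.50 × 10^6 PFU/mL

Step 1: 55 μL brought to 2100 μL → factor 2100/55 = 38.182
Step 2: 40 μL + 760 μL = 800 μL total → factor 800/40 = 20
Step 3: 85 μL + 400 μL = 485 μL total → factor 485/85 = 5.7059
Step 4: 0.45 mL + 21.4 mL = 21.85 mL total → factor 21.85/0.45 = 48.556
Overall dilution factor = 38.182 × 20 × 5.7059 × 48.556 = 2.1157 × 10^5
Stock = 7.09 PFU/mL × 2.1157 × 10^5 = 1.50 × 10^6 PFU/mL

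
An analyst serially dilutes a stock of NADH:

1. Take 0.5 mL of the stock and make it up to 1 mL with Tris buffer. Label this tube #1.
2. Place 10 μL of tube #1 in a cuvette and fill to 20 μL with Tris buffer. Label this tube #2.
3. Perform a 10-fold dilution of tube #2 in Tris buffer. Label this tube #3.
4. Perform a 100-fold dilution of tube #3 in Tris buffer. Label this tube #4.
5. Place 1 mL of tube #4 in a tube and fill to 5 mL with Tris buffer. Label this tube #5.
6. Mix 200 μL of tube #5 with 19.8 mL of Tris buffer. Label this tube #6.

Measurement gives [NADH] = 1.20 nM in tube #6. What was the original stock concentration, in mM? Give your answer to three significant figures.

2.40 mM

Step 1: 0.5 mL brought to 1 mL → factor 1/0.5 = 2
Step 2: 10 μL brought to 20 μL → factor 20/10 = 2
Step 3: 10-fold → factor 10
Step 4: 100-fold → factor 100
Step 5: 1 mL brought to 5 mL → factor 5/1 = 5
Step 6: 200 μL + 19.8 mL = 20000 μL total → factor 20000/200 = 100
Overall dilution factor = 2 × 2 × 10 × 100 × 5 × 100 = 2 × 10^6
Stock = 1.20 nM × 2 × 10^6 = 2.400 × 10^6 nM = 2.40 mM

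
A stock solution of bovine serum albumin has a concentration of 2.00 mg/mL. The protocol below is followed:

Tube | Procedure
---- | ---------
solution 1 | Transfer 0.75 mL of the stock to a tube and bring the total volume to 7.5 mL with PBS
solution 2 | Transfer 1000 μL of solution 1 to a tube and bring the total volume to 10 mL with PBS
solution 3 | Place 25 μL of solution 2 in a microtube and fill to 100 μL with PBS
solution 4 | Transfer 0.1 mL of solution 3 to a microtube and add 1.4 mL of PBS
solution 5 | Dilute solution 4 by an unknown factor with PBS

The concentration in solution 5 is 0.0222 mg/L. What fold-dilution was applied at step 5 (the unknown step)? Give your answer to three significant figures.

Step 1: 0.75 mL brought to 7.5 mL → factor 7.5/0.75 = 10
Step 2: 1000 μL brought to 10 mL → factor 10000/1000 = 10
Step 3: 25 μL brought to 100 μL → factor 100/25 = 4
Step 4: 0.1 mL + 1.4 mL = 1.5 mL total → factor 1.5/0.1 = 15
Step 5: unknown factor x
Product of known-step factors = 6000
Overall factor = 2.00 mg/mL / (0.0222 mg/L) = 90090
x = 90090 / 6000 = 15.0

15.0-fold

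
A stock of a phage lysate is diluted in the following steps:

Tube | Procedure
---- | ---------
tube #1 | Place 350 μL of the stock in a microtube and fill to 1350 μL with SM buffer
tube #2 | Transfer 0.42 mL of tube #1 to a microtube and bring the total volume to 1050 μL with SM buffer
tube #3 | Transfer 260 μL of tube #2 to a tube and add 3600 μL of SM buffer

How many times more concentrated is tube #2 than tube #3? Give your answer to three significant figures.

14.8

Step 1: 350 μL brought to 1350 μL → factor 1350/350 = 3.8571
Step 2: 0.42 mL brought to 1050 μL → factor 1.05/0.42 = 2.5
Step 3: 260 μL + 3600 μL = 3860 μL total → factor 3860/260 = 14.846
Dilution factor to tube #2 = 9.6429; to tube #3 = 143.16
[tube #2]/[tube #3] = (factor to tube #3)/(factor to tube #2) = 143.16/9.6429 = 14.8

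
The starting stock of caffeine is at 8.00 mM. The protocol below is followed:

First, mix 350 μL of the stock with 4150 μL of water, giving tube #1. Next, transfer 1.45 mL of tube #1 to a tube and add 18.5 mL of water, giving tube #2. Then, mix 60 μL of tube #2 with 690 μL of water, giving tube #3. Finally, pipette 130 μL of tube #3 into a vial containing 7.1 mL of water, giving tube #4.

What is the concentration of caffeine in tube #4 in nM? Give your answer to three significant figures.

Step 1: 350 μL + 4150 μL = 4500 μL total → factor 4500/350 = 12.857
Step 2: 1.45 mL + 18.5 mL = 19.95 mL total → factor 19.95/1.45 = 13.759
Step 3: 60 μL + 690 μL = 750 μL total → factor 750/60 = 12.5
Step 4: 130 μL + 7.1 mL = 7230 μL total → factor 7230/130 = 55.615
Overall dilution factor = 12.857 × 13.759 × 12.5 × 55.615 = 1.2298 × 10^5
Final = 8.00 mM / 1.2298 × 10^5 = 6.505 × 10^-5 mM = 65.1 nM

65.1 nM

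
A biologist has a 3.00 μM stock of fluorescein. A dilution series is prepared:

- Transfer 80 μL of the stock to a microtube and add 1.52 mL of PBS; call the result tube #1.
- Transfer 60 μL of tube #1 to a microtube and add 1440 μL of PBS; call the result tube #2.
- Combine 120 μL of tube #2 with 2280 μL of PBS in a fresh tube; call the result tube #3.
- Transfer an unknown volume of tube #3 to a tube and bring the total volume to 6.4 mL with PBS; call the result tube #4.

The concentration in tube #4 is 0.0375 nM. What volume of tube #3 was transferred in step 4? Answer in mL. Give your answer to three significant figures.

Step 1: 80 μL + 1.52 mL = 1600 μL total → factor 1600/80 = 20
Step 2: 60 μL + 1440 μL = 1500 μL total → factor 1500/60 = 25
Step 3: 120 μL + 2280 μL = 2400 μL total → factor 2400/120 = 20
Step 4: v brought to 6.4 mL → factor = 6.4 mL/v
Product of known-step factors = 10000
Overall factor = 3.00 μM / (0.0375 nM) = 80000
Step-4 factor = 80000 / 10000 = 8
v = 6.4 mL / 8 = 0.800 mL

0.800 mL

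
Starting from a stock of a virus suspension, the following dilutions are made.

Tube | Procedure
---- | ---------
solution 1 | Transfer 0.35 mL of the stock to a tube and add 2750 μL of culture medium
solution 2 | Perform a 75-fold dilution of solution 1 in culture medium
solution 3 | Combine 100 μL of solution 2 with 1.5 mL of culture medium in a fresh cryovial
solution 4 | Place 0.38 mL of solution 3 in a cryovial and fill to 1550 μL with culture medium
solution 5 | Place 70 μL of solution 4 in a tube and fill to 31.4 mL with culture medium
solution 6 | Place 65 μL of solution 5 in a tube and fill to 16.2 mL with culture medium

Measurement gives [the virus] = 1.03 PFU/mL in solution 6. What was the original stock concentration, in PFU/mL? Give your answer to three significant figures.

4.99 × 10^9 PFU/mL

Step 1: 0.35 mL + 2750 μL = 3.1 mL total → factor 3.1/0.35 = 8.8571
Step 2: 75-fold → factor 75
Step 3: 100 μL + 1.5 mL = 1600 μL total → factor 1600/100 = 16
Step 4: 0.38 mL brought to 1550 μL → factor 1.55/0.38 = 4.0789
Step 5: 70 μL brought to 31.4 mL → factor 31400/70 = 448.57
Step 6: 65 μL brought to 16.2 mL → factor 16200/65 = 249.23
Overall dilution factor = 8.8571 × 75 × 16 × 4.0789 × 448.57 × 249.23 = 4.8468 × 10^9
Stock = 1.03 PFU/mL × 4.8468 × 10^9 = 4.99 × 10^9 PFU/mL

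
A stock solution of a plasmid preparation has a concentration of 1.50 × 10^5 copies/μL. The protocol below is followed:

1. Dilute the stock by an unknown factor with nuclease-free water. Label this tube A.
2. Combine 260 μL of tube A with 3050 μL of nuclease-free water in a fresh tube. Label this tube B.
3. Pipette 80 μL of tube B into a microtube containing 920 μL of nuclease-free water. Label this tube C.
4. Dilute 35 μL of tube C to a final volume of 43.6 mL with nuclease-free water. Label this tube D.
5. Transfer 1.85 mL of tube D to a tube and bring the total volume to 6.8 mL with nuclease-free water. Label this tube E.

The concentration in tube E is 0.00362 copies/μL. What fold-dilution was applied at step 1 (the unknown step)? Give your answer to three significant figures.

Step 1: unknown factor x
Step 2: 260 μL + 3050 μL = 3310 μL total → factor 3310/260 = 12.731
Step 3: 80 μL + 920 μL = 1000 μL total → factor 1000/80 = 12.5
Step 4: 35 μL brought to 43.6 mL → factor 43600/35 = 1245.7
Step 5: 1.85 mL brought to 6.8 mL → factor 6.8/1.85 = 3.6757
Product of known-step factors = 7.2865 × 10^5
Overall factor = 1.50 × 10^5 copies/μL / (0.00362 copies/μL) = 4.1436 × 10^7
x = 4.1436 × 10^7 / 7.2865 × 10^5 = 56.9

56.9-fold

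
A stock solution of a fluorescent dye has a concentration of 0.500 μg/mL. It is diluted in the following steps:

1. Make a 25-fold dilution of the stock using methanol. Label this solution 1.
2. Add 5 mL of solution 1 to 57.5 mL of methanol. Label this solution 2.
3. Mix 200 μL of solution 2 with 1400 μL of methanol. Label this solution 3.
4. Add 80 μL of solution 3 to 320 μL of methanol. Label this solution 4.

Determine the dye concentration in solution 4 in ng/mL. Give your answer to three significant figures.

Step 1: 25-fold → factor 25
Step 2: 5 mL + 57.5 mL = 62.5 mL total → factor 62.5/5 = 12.5
Step 3: 200 μL + 1400 μL = 1600 μL total → factor 1600/200 = 8
Step 4: 80 μL + 320 μL = 400 μL total → factor 400/80 = 5
Overall dilution factor = 25 × 12.5 × 8 × 5 = 12500
Final = 0.500 μg/mL / 12500 = 4.000 × 10^-5 μg/mL = 0.0400 ng/mL

0.0400 ng/mL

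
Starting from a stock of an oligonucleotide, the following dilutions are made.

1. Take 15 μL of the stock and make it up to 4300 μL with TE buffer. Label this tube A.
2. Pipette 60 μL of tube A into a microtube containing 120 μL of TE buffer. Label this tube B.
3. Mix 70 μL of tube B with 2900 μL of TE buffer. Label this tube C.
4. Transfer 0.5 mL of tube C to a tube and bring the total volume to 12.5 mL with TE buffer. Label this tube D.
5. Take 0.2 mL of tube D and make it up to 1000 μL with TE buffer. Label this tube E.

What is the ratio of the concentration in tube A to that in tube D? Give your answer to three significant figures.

Step 1: 15 μL brought to 4300 μL → factor 4300/15 = 286.67
Step 2: 60 μL + 120 μL = 180 μL total → factor 180/60 = 3
Step 3: 70 μL + 2900 μL = 2970 μL total → factor 2970/70 = 42.429
Step 4: 0.5 mL brought to 12.5 mL → factor 12.5/0.5 = 25
Dilution factor to tube A = 286.67; to tube D = 9.1221 × 10^5
[tube A]/[tube D] = (factor to tube D)/(factor to tube A) = 9.1221 × 10^5/286.67 = 3.18 × 10^3

3.18 × 10^3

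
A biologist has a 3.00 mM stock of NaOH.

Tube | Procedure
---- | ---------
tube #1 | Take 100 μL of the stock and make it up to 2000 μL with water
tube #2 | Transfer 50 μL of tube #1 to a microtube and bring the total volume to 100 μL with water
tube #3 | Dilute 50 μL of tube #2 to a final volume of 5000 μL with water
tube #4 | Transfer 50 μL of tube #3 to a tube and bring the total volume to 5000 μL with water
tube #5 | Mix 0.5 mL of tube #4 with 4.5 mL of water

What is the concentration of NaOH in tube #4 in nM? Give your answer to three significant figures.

7.50 nM

Step 1: 100 μL brought to 2000 μL → factor 2000/100 = 20
Step 2: 50 μL brought to 100 μL → factor 100/50 = 2
Step 3: 50 μL brought to 5000 μL → factor 5000/50 = 100
Step 4: 50 μL brought to 5000 μL → factor 5000/50 = 100
Dilution factor through tube #4 = 20 × 2 × 100 × 100 = 4 × 10^5
[tube #4] = 3.00 mM / 4 × 10^5 = 7.500 × 10^-6 mM = 7.50 nM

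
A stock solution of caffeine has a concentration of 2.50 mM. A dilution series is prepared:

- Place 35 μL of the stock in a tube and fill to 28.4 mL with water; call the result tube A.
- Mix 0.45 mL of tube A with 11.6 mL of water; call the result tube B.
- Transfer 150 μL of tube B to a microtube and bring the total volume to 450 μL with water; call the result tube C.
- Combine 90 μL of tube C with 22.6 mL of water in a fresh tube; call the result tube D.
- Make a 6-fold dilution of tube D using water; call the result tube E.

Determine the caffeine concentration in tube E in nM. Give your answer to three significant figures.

Step 1: 35 μL brought to 28.4 mL → factor 28400/35 = 811.43
Step 2: 0.45 mL + 11.6 mL = 12.05 mL total → factor 12.05/0.45 = 26.778
Step 3: 150 μL brought to 450 μL → factor 450/150 = 3
Step 4: 90 μL + 22.6 mL = 22690 μL total → factor 22690/90 = 252.11
Step 5: 6-fold → factor 6
Overall dilution factor = 811.43 × 26.778 × 3 × 252.11 × 6 = 9.8603 × 10^7
Final = 2.50 mM / 9.8603 × 10^7 = 2.535 × 10^-8 mM = 0.0254 nM

0.0254 nM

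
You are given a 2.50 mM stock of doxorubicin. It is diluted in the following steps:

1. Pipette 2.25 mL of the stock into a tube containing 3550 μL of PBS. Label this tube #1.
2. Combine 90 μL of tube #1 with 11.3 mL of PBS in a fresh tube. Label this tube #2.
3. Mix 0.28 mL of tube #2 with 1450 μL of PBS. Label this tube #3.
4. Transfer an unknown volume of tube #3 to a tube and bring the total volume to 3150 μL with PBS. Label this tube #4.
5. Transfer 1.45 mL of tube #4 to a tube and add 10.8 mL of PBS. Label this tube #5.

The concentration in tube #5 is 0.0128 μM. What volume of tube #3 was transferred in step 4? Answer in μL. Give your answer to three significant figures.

Step 1: 2.25 mL + 3550 μL = 5.8 mL total → factor 5.8/2.25 = 2.5778
Step 2: 90 μL + 11.3 mL = 11390 μL total → factor 11390/90 = 126.56
Step 3: 0.28 mL + 1450 μL = 1.73 mL total → factor 1.73/0.28 = 6.1786
Step 4: v brought to 3150 μL → factor = 3150 μL/v
Step 5: 1.45 mL + 10.8 mL = 12.25 mL total → factor 12.25/1.45 = 8.4483
Product of known-step factors = 17029
Overall factor = 2.50 mM / (0.0128 μM) = 1.9531 × 10^5
Step-4 factor = 1.9531 × 10^5 / 17029 = 11.47
v = 3150 μL / 11.47 = 275 μL

275 μL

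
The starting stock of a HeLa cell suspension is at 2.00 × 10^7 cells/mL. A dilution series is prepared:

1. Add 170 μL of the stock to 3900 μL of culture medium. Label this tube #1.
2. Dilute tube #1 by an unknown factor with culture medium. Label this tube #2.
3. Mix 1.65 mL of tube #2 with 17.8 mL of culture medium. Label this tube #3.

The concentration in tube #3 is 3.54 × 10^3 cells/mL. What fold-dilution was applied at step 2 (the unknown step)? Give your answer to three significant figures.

20.0-fold

Step 1: 170 μL + 3900 μL = 4070 μL total → factor 4070/170 = 23.941
Step 2: unknown factor x
Step 3: 1.65 mL + 17.8 mL = 19.45 mL total → factor 19.45/1.65 = 11.788
Product of known-step factors = 282.22
Overall factor = 2.00 × 10^7 cells/mL / (3.54 × 10^3 cells/mL) = 5649.7
x = 5649.7 / 282.22 = 20.0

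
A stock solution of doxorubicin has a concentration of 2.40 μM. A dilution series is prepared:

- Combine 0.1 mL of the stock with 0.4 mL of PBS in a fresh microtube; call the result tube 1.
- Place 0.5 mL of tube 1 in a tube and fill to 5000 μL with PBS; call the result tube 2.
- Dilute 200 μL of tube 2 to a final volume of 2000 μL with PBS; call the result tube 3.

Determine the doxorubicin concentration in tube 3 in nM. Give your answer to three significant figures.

4.80 nM

Step 1: 0.1 mL + 0.4 mL = 0.5 mL total → factor 0.5/0.1 = 5
Step 2: 0.5 mL brought to 5000 μL → factor 5/0.5 = 10
Step 3: 200 μL brought to 2000 μL → factor 2000/200 = 10
Overall dilution factor = 5 × 10 × 10 = 500
Final = 2.40 μM / 500 = 0.004800 μM = 4.80 nM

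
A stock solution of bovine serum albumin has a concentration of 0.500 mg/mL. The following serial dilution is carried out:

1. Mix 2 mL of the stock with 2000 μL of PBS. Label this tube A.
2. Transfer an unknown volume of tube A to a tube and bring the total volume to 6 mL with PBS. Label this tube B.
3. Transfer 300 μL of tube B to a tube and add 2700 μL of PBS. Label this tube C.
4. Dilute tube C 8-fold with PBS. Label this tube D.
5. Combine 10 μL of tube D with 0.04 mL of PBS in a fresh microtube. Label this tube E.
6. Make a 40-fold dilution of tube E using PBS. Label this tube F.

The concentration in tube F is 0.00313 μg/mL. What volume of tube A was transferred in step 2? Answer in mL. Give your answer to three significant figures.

1.20 mL

Step 1: 2 mL + 2000 μL = 4 mL total → factor 4/2 = 2
Step 2: v brought to 6 mL → factor = 6 mL/v
Step 3: 300 μL + 2700 μL = 3000 μL total → factor 3000/300 = 10
Step 4: 8-fold → factor 8
Step 5: 10 μL + 0.04 mL = 50 μL total → factor 50/10 = 5
Step 6: 40-fold → factor 40
Product of known-step factors = 32000
Overall factor = 0.500 mg/mL / (0.00313 μg/mL) = 1.5974 × 10^5
Step-2 factor = 1.5974 × 10^5 / 32000 = 4.992
v = 6 mL / 4.992 = 1.20 mL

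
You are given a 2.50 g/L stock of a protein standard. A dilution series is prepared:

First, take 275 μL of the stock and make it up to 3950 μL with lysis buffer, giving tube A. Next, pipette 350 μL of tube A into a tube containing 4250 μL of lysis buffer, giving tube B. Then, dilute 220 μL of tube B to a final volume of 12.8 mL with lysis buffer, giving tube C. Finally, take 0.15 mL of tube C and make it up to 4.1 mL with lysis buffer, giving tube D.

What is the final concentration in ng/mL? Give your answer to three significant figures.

Step 1: 275 μL brought to 3950 μL → factor 3950/275 = 14.364
Step 2: 350 μL + 4250 μL = 4600 μL total → factor 4600/350 = 13.143
Step 3: 220 μL brought to 12.8 mL → factor 12800/220 = 58.182
Step 4: 0.15 mL brought to 4.1 mL → factor 4.1/0.15 = 27.333
Overall dilution factor = 14.364 × 13.143 × 58.182 × 27.333 = 3.0022 × 10^5
Final = 2.50 g/L / 3.0022 × 10^5 = 8.327 × 10^-6 g/L = 8.33 ng/mL

8.33 ng/mL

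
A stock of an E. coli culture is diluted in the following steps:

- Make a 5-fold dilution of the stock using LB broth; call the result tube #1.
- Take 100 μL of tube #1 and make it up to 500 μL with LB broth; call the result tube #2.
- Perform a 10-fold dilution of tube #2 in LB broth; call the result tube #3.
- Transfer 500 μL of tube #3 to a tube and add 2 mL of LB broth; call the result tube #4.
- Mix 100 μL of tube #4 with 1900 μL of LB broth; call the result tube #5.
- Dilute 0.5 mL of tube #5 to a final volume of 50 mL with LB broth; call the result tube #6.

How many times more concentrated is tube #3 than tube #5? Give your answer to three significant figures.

Step 1: 5-fold → factor 5
Step 2: 100 μL brought to 500 μL → factor 500/100 = 5
Step 3: 10-fold → factor 10
Step 4: 500 μL + 2 mL = 2500 μL total → factor 2500/500 = 5
Step 5: 100 μL + 1900 μL = 2000 μL total → factor 2000/100 = 20
Dilution factor to tube #3 = 250; to tube #5 = 25000
[tube #3]/[tube #5] = (factor to tube #5)/(factor to tube #3) = 25000/250 = 100

100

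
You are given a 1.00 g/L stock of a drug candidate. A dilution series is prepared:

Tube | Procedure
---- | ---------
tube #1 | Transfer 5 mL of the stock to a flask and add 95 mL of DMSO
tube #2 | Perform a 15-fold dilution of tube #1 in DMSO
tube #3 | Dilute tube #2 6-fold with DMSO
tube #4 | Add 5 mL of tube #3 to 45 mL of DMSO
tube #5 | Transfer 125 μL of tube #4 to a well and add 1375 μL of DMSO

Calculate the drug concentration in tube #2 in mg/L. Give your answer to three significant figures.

Step 1: 5 mL + 95 mL = 100 mL total → factor 100/5 = 20
Step 2: 15-fold → factor 15
Dilution factor through tube #2 = 20 × 15 = 300
[tube #2] = 1.00 g/L / 300 = 0.003333 g/L = 3.33 mg/L

3.33 mg/L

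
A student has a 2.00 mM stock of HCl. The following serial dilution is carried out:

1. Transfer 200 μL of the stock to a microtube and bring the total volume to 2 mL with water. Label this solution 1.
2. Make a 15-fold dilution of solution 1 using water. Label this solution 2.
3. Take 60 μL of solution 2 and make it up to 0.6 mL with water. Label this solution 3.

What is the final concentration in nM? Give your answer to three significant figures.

Step 1: 200 μL brought to 2 mL → factor 2000/200 = 10
Step 2: 15-fold → factor 15
Step 3: 60 μL brought to 0.6 mL → factor 600/60 = 10
Overall dilution factor = 10 × 15 × 10 = 1500
Final = 2.00 mM / 1500 = 0.001333 mM = 1.33 × 10^3 nM

1.33 × 10^3 nM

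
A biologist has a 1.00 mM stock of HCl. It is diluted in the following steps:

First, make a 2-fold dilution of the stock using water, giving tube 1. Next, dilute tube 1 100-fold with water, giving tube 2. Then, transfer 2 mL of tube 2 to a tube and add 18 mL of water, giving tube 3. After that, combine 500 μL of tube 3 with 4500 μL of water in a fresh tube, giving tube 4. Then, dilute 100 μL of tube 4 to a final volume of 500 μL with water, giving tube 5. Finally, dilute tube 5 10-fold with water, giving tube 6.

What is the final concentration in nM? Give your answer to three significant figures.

1.00 nM

Step 1: 2-fold → factor 2
Step 2: 100-fold → factor 100
Step 3: 2 mL + 18 mL = 20 mL total → factor 20/2 = 10
Step 4: 500 μL + 4500 μL = 5000 μL total → factor 5000/500 = 10
Step 5: 100 μL brought to 500 μL → factor 500/100 = 5
Step 6: 10-fold → factor 10
Overall dilution factor = 2 × 100 × 10 × 10 × 5 × 10 = 1 × 10^6
Final = 1.00 mM / 1 × 10^6 = 1.000 × 10^-6 mM = 1.00 nM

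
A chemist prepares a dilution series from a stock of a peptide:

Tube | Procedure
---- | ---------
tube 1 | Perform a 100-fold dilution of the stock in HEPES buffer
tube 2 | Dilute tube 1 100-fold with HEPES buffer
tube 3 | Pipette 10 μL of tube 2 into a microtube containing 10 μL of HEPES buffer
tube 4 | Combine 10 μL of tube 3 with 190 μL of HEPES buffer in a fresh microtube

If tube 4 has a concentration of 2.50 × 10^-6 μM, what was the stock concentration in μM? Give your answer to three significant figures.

Step 1: 100-fold → factor 100
Step 2: 100-fold → factor 100
Step 3: 10 μL + 10 μL = 20 μL total → factor 20/10 = 2
Step 4: 10 μL + 190 μL = 200 μL total → factor 200/10 = 20
Overall dilution factor = 100 × 100 × 2 × 20 = 4 × 10^5
Stock = 2.50 × 10^-6 μM × 4 × 10^5 = 1.00 μM

1.00 μM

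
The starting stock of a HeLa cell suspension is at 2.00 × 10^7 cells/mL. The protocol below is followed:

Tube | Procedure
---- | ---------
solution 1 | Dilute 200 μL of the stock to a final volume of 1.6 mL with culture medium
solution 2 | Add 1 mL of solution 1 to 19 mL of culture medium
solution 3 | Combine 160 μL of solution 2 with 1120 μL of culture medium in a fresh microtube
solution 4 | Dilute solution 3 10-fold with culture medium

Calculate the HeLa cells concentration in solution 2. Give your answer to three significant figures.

1.25 × 10^5 cells/mL

Step 1: 200 μL brought to 1.6 mL → factor 1600/200 = 8
Step 2: 1 mL + 19 mL = 20 mL total → factor 20/1 = 20
Dilution factor through solution 2 = 8 × 20 = 160
[solution 2] = 2.00 × 10^7 cells/mL / 160 = 1.25 × 10^5 cells/mL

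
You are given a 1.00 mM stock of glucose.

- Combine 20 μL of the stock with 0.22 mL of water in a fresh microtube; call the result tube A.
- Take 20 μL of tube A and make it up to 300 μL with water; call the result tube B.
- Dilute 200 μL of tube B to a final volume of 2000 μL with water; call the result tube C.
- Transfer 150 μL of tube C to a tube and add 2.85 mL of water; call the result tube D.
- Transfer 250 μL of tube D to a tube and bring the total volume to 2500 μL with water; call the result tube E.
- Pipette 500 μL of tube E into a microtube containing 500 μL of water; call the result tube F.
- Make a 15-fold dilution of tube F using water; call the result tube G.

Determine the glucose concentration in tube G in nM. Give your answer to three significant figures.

Step 1: 20 μL + 0.22 mL = 240 μL total → factor 240/20 = 12
Step 2: 20 μL brought to 300 μL → factor 300/20 = 15
Step 3: 200 μL brought to 2000 μL → factor 2000/200 = 10
Step 4: 150 μL + 2.85 mL = 3000 μL total → factor 3000/150 = 20
Step 5: 250 μL brought to 2500 μL → factor 2500/250 = 10
Step 6: 500 μL + 500 μL = 1000 μL total → factor 1000/500 = 2
Step 7: 15-fold → factor 15
Overall dilution factor = 12 × 15 × 10 × 20 × 10 × 2 × 15 = 1.08 × 10^7
Final = 1.00 mM / 1.08 × 10^7 = 9.259 × 10^-8 mM = 0.0926 nM

0.0926 nM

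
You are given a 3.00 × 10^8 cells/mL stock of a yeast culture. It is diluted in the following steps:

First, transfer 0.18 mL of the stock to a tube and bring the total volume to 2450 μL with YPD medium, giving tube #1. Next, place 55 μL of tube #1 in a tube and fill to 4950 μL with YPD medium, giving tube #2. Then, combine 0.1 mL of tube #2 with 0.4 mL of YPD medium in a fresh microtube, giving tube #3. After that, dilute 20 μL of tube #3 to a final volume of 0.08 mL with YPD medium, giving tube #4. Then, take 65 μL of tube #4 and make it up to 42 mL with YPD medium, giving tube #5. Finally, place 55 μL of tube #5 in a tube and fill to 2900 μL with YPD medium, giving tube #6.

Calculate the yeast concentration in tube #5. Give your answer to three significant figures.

Step 1: 0.18 mL brought to 2450 μL → factor 2.45/0.18 = 13.611
Step 2: 55 μL brought to 4950 μL → factor 4950/55 = 90
Step 3: 0.1 mL + 0.4 mL = 0.5 mL total → factor 0.5/0.1 = 5
Step 4: 20 μL brought to 0.08 mL → factor 80/20 = 4
Step 5: 65 μL brought to 42 mL → factor 42000/65 = 646.15
Dilution factor through tube #5 = 13.611 × 90 × 5 × 4 × 646.15 = 1.5831 × 10^7
[tube #5] = 3.00 × 10^8 cells/mL / 1.5831 × 10^7 = 19.0 cells/mL

19.0 cells/mL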